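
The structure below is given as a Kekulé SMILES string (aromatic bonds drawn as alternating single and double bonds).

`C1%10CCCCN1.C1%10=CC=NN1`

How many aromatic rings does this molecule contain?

1

The SMILES encodes a six-membered saturated ring of five carbons and one N–H nitrogen; a five-membered ring with two adjacent nitrogens (one bearing H, one in a double bond) and two double bonds.
The 6-membered ring with one N–H has only sp³ atoms, so it is not fully conjugated — not aromatic (piperidine).
The 5-membered ring with two adjacent nitrogens (one N–H, one =N–) is planar and fully conjugated; 2 ring double bonds (4 π electrons) plus a heteroatom lone pair (2) give 6 π electrons. 6 = 4(1)+2, so it is aromatic (pyrazole).
1 of the 2 rings is aromatic. Total: 1.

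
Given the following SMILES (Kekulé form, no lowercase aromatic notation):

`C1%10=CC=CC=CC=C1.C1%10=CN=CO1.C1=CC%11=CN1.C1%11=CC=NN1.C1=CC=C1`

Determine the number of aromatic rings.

The SMILES encodes an eight-membered carbon ring with four alternating C=C double bonds; a five-membered ring with an oxygen at position 1 and a nitrogen at position 3 (in a C=N bond), with two double bonds; a five-membered ring of four carbons and one nitrogen bearing a hydrogen, with two C=C double bonds; a five-membered ring with two adjacent nitrogens (one bearing H, one in a double bond) and two double bonds; a four-membered carbon ring with two alternating C=C double bonds.
The 8-membered ring has only sp² ring atoms; a planar conformation would have a fully conjugated π system of 8 electrons. But 8 = 4(2), which is 4n not 4n+2, so it is not aromatic (cyclooctatetraene) — cyclooctatetraene distorts into a non-planar tub to avoid antiaromaticity.
The 5-membered ring with one oxygen and one =N– is planar and fully conjugated; 2 ring double bonds (4 π electrons) plus a heteroatom lone pair (2) give 6 π electrons. That satisfies 4n+2 with n=1, so it is aromatic (oxazole).
The 5-membered ring with one N–H is planar and fully conjugated; 2 ring double bonds (4 π electrons) plus a heteroatom lone pair (2) give 6 π electrons. That satisfies 4n+2 with n=1, so it is aromatic (pyrrole).
The 5-membered ring with two adjacent nitrogens (one N–H, one =N–) has a continuous p-orbital overlap around the ring; 2 ring double bonds (4 π electrons) plus a heteroatom lone pair (2) give 6 π electrons. That satisfies 4n+2 with n=1, so it is aromatic (pyrazole).
The 4-membered ring has only sp² ring atoms; a planar conformation would have a fully conjugated π system of 4 electrons. But 4 = 4(1), which is 4n not 4n+2, so it is not aromatic (cyclobutadiene) — cyclobutadiene is antiaromatic and distorts to a rectangle.
3 of the 5 rings are aromatic. Total: 3.

3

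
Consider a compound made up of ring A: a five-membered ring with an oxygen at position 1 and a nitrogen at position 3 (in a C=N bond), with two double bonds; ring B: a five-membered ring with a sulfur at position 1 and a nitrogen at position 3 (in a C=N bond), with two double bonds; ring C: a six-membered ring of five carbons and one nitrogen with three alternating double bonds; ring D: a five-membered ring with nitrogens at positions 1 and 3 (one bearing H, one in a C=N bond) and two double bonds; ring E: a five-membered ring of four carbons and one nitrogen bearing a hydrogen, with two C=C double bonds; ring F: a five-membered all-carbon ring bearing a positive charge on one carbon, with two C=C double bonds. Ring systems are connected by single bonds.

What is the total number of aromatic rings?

5

Ring A has a continuous p-orbital overlap around the ring; 2 ring double bonds (4 π electrons) plus a heteroatom lone pair (2) give 6 π electrons. 6 = 4(1)+2, so ring A is aromatic (oxazole).
Ring B has a continuous p-orbital overlap around the ring; 2 ring double bonds (4 π electrons) plus a heteroatom lone pair (2) give 6 π electrons. Since 6 = 4n+2 (n=1), ring B is aromatic (thiazole).
Ring C has a continuous p-orbital overlap around the ring; 3 ring double bonds give 6 π electrons. That satisfies 4n+2 with n=1, so ring C is aromatic (pyridine).
Ring D is fully conjugated (every ring atom contributes a p orbital); 2 ring double bonds (4 π electrons) plus a heteroatom lone pair (2) give 6 π electrons. 6 = 4(1)+2, so ring D is aromatic (imidazole).
Ring E is fully conjugated (every ring atom contributes a p orbital); 2 ring double bonds (4 π electrons) plus a heteroatom lone pair (2) give 6 π electrons. Since 6 = 4n+2 (n=1), ring E is aromatic (pyrrole).
Ring F has only sp² ring atoms; a planar conformation would have a fully conjugated π system of 4 electrons. But 4 = 4(1), which is 4n not 4n+2, so ring F is not aromatic (cyclopentadienyl cation).
Aromatic: A, B, C, D, E. Total: 5.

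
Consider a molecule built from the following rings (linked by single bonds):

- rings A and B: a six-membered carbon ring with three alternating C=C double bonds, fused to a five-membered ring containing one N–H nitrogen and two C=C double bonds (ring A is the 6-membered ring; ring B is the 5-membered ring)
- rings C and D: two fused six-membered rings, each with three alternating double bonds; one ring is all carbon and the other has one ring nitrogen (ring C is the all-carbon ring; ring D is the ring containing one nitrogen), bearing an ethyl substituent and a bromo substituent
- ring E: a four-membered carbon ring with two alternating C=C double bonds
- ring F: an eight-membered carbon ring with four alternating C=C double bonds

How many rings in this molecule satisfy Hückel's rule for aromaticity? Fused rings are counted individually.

Rings A and B form a fused bicyclic system (with one N–H) with 9 sp² atoms and 10 π electrons from ring double bonds plus a heteroatom lone pair. 10 = 4(2)+2, so the system is aromatic and both rings count as aromatic (indole).
Rings C and D form a fused bicyclic system (with one nitrogen) with 10 sp² atoms and 10 π electrons from ring double bonds. 10 = 4(2)+2, so the system is aromatic and both rings count as aromatic (quinoline).
Ring E has only sp² ring atoms; a planar conformation would have a fully conjugated π system of 4 electrons. But 4 = 4(1), which is 4n not 4n+2, so ring E is not aromatic (cyclobutadiene) — cyclobutadiene is antiaromatic and distorts to a rectangle.
Ring F has only sp² ring atoms; a planar conformation would have a fully conjugated π system of 8 electrons. But 8 = 4(2), which is 4n not 4n+2, so ring F is not aromatic (cyclooctatetraene) — cyclooctatetraene distorts into a non-planar tub to avoid antiaromaticity.
Aromatic: A, B, C, D. Total: 4.

4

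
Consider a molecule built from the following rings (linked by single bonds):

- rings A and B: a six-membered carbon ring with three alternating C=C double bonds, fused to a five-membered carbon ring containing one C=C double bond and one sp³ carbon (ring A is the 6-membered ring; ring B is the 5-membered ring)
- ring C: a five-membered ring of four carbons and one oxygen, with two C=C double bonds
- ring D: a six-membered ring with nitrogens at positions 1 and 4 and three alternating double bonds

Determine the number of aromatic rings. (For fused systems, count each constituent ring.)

3

Ring A is fully conjugated (every ring atom contributes a p orbital); 3 ring double bonds give 6 π electrons. 6 = 4(1)+2, so ring A is aromatic (benzene ring).
Ring B has one sp³ carbon, so it is not fully conjugated — not aromatic (cyclopentene ring).
Ring C is fully conjugated (every ring atom contributes a p orbital); 2 ring double bonds (4 π electrons) plus a heteroatom lone pair (2) give 6 π electrons. That satisfies 4n+2 with n=1, so ring C is aromatic (furan).
Ring D is fully conjugated (every ring atom contributes a p orbital); 3 ring double bonds give 6 π electrons. That satisfies 4n+2 with n=1, so ring D is aromatic (pyrazine).
Aromatic: A, C, D. Total: 3.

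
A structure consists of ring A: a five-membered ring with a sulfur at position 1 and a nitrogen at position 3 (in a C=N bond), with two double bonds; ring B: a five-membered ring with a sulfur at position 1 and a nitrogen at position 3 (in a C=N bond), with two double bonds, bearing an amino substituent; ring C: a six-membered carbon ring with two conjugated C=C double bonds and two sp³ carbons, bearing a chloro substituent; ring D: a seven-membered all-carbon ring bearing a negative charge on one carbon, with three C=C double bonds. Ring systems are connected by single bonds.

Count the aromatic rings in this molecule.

Ring A is planar and fully conjugated; 2 ring double bonds (4 π electrons) plus a heteroatom lone pair (2) give 6 π electrons. Since 6 = 4n+2 (n=1), ring A is aromatic (thiazole).
Ring B is planar and fully conjugated; 2 ring double bonds (4 π electrons) plus a heteroatom lone pair (2) give 6 π electrons. 6 = 4(1)+2, so ring B is aromatic (thiazole).
Ring C has two sp³ carbons, so it is not fully conjugated — not aromatic (1,3-cyclohexadiene).
Ring D has only sp² ring atoms; a planar conformation would have a fully conjugated π system of 8 electrons. But 8 = 4(2), which is 4n not 4n+2, so ring D is not aromatic (cycloheptatrienyl anion).
Aromatic: A, B. Total: 2.

2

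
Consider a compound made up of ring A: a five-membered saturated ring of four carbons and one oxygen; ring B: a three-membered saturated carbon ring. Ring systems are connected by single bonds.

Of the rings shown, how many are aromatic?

Ring A has only sp³ atoms, so it is not fully conjugated — not aromatic (tetrahydrofuran).
Ring B has only sp³ atoms, so it is not fully conjugated — not aromatic (cyclopropane).
No ring is aromatic. Total: 0.

0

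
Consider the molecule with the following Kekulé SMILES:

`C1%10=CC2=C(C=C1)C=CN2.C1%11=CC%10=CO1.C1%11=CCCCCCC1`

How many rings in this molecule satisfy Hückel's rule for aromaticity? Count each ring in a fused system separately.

The SMILES encodes a six-membered carbon ring with three alternating C=C double bonds, fused to a five-membered ring containing one N–H nitrogen and two C=C double bonds; a five-membered ring of four carbons and one oxygen, with two C=C double bonds; an eight-membered carbon ring with one C=C double bond.
The fused 6/5-membered bicyclic (with one N–H) is a single π system with 9 sp² atoms and 10 π electrons from ring double bonds plus a heteroatom lone pair. 10 = 4(2)+2, so the system is aromatic and both rings count as aromatic (indole).
The 5-membered ring with one oxygen is planar and fully conjugated; 2 ring double bonds (4 π electrons) plus a heteroatom lone pair (2) give 6 π electrons. That satisfies 4n+2 with n=1, so it is aromatic (furan).
The 8-membered ring has six sp³ carbons, so it is not fully conjugated — not aromatic (cyclooctene).
3 of the 4 rings are aromatic. Total: 3.

3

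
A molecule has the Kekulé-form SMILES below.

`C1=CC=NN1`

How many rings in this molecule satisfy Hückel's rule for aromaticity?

1

The SMILES encodes a five-membered ring with two adjacent nitrogens (one bearing H, one in a double bond) and two double bonds.
The 5-membered ring with two adjacent nitrogens (one N–H, one =N–) is fully conjugated (every ring atom contributes a p orbital); 2 ring double bonds (4 π electrons) plus a heteroatom lone pair (2) give 6 π electrons. That satisfies 4n+2 with n=1, so it is aromatic (pyrazole).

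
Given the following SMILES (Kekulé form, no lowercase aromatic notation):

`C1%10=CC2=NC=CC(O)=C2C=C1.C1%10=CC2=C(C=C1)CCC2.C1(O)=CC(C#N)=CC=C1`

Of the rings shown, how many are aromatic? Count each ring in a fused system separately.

The SMILES encodes two fused six-membered rings, each with three alternating double bonds; one ring is all carbon and the other has one ring nitrogen; a six-membered carbon ring with three alternating C=C double bonds, fused to a saturated five-membered carbon ring; a six-membered carbon ring with three alternating C=C double bonds.
The fused 6/6-membered bicyclic (with one nitrogen) is a single π system with 10 sp² atoms and 10 π electrons from ring double bonds. 10 = 4(2)+2, so the system is aromatic and both rings count as aromatic (quinoline).
The 6-membered ring is fully conjugated (every ring atom contributes a p orbital); 3 ring double bonds give 6 π electrons. Since 6 = 4n+2 (n=1), it is aromatic (benzene ring).
The 5-membered ring has three sp³ carbons, so it is not fully conjugated — not aromatic (cyclopentane ring).
The second 6-membered ring is planar and fully conjugated; 3 ring double bonds give 6 π electrons. 6 = 4(1)+2, so it is aromatic (benzene).
4 of the 5 rings are aromatic. Total: 4.

4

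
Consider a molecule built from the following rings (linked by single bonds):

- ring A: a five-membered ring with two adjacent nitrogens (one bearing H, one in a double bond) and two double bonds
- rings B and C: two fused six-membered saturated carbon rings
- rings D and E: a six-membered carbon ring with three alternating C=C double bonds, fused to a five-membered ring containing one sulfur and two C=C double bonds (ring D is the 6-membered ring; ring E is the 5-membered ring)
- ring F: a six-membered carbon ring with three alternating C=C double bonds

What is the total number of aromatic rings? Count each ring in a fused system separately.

4

Ring A is planar and fully conjugated; 2 ring double bonds (4 π electrons) plus a heteroatom lone pair (2) give 6 π electrons. Since 6 = 4n+2 (n=1), ring A is aromatic (pyrazole).
Ring B has only sp³ atoms, so it is not fully conjugated — not aromatic (cyclohexane ring).
Ring C has only sp³ atoms, so it is not fully conjugated — not aromatic (cyclohexane ring).
Rings D and E form a fused bicyclic system (with one sulfur) with 9 sp² atoms and 10 π electrons from ring double bonds plus a heteroatom lone pair. 10 = 4(2)+2, so the system is aromatic and both rings count as aromatic (benzothiophene).
Ring F has a continuous p-orbital overlap around the ring; 3 ring double bonds give 6 π electrons. 6 = 4(1)+2, so ring F is aromatic (benzene).
Aromatic: A, D, E, F. Total: 4.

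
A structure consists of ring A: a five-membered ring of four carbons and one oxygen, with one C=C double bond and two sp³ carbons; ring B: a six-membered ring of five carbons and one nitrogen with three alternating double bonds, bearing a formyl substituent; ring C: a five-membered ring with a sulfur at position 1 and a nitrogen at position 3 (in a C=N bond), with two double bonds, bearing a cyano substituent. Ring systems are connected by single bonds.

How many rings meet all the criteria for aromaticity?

Ring A has two sp³ carbons, so it is not fully conjugated — not aromatic (2,3-dihydrofuran).
Ring B has a continuous p-orbital overlap around the ring; 3 ring double bonds give 6 π electrons. That satisfies 4n+2 with n=1, so ring B is aromatic (pyridine).
Ring C is fully conjugated (every ring atom contributes a p orbital); 2 ring double bonds (4 π electrons) plus a heteroatom lone pair (2) give 6 π electrons. Since 6 = 4n+2 (n=1), ring C is aromatic (thiazole).
Aromatic: B, C. Total: 2.

2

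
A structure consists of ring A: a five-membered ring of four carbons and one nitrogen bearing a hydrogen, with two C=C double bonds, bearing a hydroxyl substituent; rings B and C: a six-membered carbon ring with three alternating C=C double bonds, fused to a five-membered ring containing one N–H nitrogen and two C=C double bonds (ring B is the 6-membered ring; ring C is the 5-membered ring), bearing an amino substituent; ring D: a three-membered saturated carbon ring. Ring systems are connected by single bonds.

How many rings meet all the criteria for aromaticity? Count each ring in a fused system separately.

3

Ring A is planar and fully conjugated; 2 ring double bonds (4 π electrons) plus a heteroatom lone pair (2) give 6 π electrons. 6 = 4(1)+2, so ring A is aromatic (pyrrole).
Rings B and C form a fused bicyclic system (with one N–H) with 9 sp² atoms and 10 π electrons from ring double bonds plus a heteroatom lone pair. 10 = 4(2)+2, so the system is aromatic and both rings count as aromatic (indole).
Ring D has only sp³ atoms, so it is not fully conjugated — not aromatic (cyclopropane).
Aromatic: A, B, C. Total: 3.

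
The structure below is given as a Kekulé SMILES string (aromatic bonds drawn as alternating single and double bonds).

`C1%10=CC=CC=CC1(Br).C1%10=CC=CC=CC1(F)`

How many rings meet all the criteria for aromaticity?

0

The SMILES encodes a seven-membered carbon ring with three C=C double bonds and one sp³ carbon; a seven-membered carbon ring with three C=C double bonds and one sp³ carbon.
The 7-membered ring has one sp³ carbon, so it is not fully conjugated — not aromatic (cycloheptatriene).
The second 7-membered ring has one sp³ carbon, so it is not fully conjugated — not aromatic (cycloheptatriene).
None of the rings are aromatic. Total: 0.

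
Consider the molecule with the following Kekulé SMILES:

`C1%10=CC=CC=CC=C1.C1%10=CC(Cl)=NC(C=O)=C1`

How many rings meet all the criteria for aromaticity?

The SMILES encodes an eight-membered carbon ring with four alternating C=C double bonds; a six-membered ring of five carbons and one nitrogen with three alternating double bonds.
The 8-membered ring has only sp² ring atoms; a planar conformation would have a fully conjugated π system of 8 electrons. But 8 = 4(2), which is 4n not 4n+2, so it is not aromatic (cyclooctatetraene) — cyclooctatetraene distorts into a non-planar tub to avoid antiaromaticity.
The 6-membered ring with one nitrogen is fully conjugated (every ring atom contributes a p orbital); 3 ring double bonds give 6 π electrons. 6 = 4(1)+2, so it is aromatic (pyridine).
1 of the 2 rings is aromatic. Total: 1.

1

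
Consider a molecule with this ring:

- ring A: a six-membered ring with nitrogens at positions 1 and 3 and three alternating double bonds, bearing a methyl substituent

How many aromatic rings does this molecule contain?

1

Ring A has a continuous p-orbital overlap around the ring; 3 ring double bonds give 6 π electrons. Since 6 = 4n+2 (n=1), ring A is aromatic (pyrimidine).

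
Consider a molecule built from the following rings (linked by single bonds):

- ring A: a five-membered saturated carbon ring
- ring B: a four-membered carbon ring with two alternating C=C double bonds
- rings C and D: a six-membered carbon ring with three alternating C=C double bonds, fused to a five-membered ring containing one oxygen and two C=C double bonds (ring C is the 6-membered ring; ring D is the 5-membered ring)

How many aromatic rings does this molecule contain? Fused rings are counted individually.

Ring A has only sp³ atoms, so it is not fully conjugated — not aromatic (cyclopentane).
Ring B has only sp² ring atoms; a planar conformation would have a fully conjugated π system of 4 electrons. But 4 = 4(1), which is 4n not 4n+2, so ring B is not aromatic (cyclobutadiene) — cyclobutadiene is antiaromatic and distorts to a rectangle.
Rings C and D form a fused bicyclic system (with one oxygen) with 9 sp² atoms and 10 π electrons from ring double bonds plus a heteroatom lone pair. 10 = 4(2)+2, so the system is aromatic and both rings count as aromatic (benzofuran).
Aromatic: C, D. Total: 2.

2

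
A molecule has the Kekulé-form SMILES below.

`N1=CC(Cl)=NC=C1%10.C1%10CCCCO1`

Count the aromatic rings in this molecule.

1

The SMILES encodes a six-membered ring with nitrogens at positions 1 and 4 and three alternating double bonds; a six-membered saturated ring of five carbons and one oxygen.
The 6-membered ring with two nitrogens (1,4) has a continuous p-orbital overlap around the ring; 3 ring double bonds give 6 π electrons. Since 6 = 4n+2 (n=1), it is aromatic (pyrazine).
The 6-membered ring with one oxygen has only sp³ atoms, so it is not fully conjugated — not aromatic (tetrahydropyran).
1 of the 2 rings is aromatic. Total: 1.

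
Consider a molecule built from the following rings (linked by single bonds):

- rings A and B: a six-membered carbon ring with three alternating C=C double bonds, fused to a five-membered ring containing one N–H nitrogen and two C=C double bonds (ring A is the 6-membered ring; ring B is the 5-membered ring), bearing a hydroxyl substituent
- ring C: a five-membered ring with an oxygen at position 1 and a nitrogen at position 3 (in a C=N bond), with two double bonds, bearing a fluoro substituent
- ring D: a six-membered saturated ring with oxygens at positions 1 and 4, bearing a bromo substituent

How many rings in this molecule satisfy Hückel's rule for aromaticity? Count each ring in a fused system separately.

Rings A and B form a fused bicyclic system (with one N–H) with 9 sp² atoms and 10 π electrons from ring double bonds plus a heteroatom lone pair. 10 = 4(2)+2, so the system is aromatic and both rings count as aromatic (indole).
Ring C has a continuous p-orbital overlap around the ring; 2 ring double bonds (4 π electrons) plus a heteroatom lone pair (2) give 6 π electrons. That satisfies 4n+2 with n=1, so ring C is aromatic (oxazole).
Ring D has only sp³ atoms, so it is not fully conjugated — not aromatic (1,4-dioxane).
Aromatic: A, B, C. Total: 3.

3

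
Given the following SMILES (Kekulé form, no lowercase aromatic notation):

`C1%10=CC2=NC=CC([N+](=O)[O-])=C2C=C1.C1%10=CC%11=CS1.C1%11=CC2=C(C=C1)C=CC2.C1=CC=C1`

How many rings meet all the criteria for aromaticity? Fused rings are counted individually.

The SMILES encodes two fused six-membered rings, each with three alternating double bonds; one ring is all carbon and the other has one ring nitrogen; a five-membered ring of four carbons and one sulfur, with two C=C double bonds; a six-membered carbon ring with three alternating C=C double bonds, fused to a five-membered carbon ring containing one C=C double bond and one sp³ carbon; a four-membered carbon ring with two alternating C=C double bonds.
The fused 6/6-membered bicyclic (with one nitrogen) is a single π system with 10 sp² atoms and 10 π electrons from ring double bonds. 10 = 4(2)+2, so the system is aromatic and both rings count as aromatic (quinoline).
The 5-membered ring with one sulfur is planar and fully conjugated; 2 ring double bonds (4 π electrons) plus a heteroatom lone pair (2) give 6 π electrons. Since 6 = 4n+2 (n=1), it is aromatic (thiophene).
The 6-membered ring has a continuous p-orbital overlap around the ring; 3 ring double bonds give 6 π electrons. That satisfies 4n+2 with n=1, so it is aromatic (benzene ring).
The 5-membered ring has one sp³ carbon, so it is not fully conjugated — not aromatic (cyclopentene ring).
The 4-membered ring has only sp² ring atoms; a planar conformation would have a fully conjugated π system of 4 electrons. But 4 = 4(1), which is 4n not 4n+2, so it is not aromatic (cyclobutadiene) — cyclobutadiene is antiaromatic and distorts to a rectangle.
4 of the 6 rings are aromatic. Total: 4.

4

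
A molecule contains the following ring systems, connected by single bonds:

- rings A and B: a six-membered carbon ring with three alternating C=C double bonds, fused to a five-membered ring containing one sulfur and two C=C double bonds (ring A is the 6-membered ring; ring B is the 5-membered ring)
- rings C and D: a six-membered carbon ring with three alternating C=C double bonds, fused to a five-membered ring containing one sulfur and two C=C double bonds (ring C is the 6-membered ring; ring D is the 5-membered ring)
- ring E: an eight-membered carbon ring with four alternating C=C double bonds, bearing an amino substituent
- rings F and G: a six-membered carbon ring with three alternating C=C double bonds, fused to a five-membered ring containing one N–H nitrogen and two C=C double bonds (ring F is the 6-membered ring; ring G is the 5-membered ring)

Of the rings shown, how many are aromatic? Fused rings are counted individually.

6

Rings A and B form a fused bicyclic system (with one sulfur) with 9 sp² atoms and 10 π electrons from ring double bonds plus a heteroatom lone pair. 10 = 4(2)+2, so the system is aromatic and both rings count as aromatic (benzothiophene).
Rings C and D form a fused bicyclic system (with one sulfur) with 9 sp² atoms and 10 π electrons from ring double bonds plus a heteroatom lone pair. 10 = 4(2)+2, so the system is aromatic and both rings count as aromatic (benzothiophene).
Ring E has only sp² ring atoms; a planar conformation would have a fully conjugated π system of 8 electrons. But 8 = 4(2), which is 4n not 4n+2, so ring E is not aromatic (cyclooctatetraene) — cyclooctatetraene distorts into a non-planar tub to avoid antiaromaticity.
Rings F and G form a fused bicyclic system (with one N–H) with 9 sp² atoms and 10 π electrons from ring double bonds plus a heteroatom lone pair. 10 = 4(2)+2, so the system is aromatic and both rings count as aromatic (indole).
Aromatic: A, B, C, D, F, G. Total: 6.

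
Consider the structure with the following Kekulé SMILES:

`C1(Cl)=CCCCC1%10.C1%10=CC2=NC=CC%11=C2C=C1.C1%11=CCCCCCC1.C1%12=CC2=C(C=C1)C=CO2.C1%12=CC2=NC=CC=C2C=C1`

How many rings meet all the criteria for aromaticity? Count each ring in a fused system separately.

The SMILES encodes a six-membered carbon ring with one C=C double bond; two fused six-membered rings, each with three alternating double bonds; one ring is all carbon and the other has one ring nitrogen; an eight-membered carbon ring with one C=C double bond; a six-membered carbon ring with three alternating C=C double bonds, fused to a five-membered ring containing one oxygen and two C=C double bonds; two fused six-membered rings, each with three alternating double bonds; one ring is all carbon and the other has one ring nitrogen.
The 6-membered ring has four sp³ carbons, so it is not fully conjugated — not aromatic (cyclohexene).
The fused 6/6-membered bicyclic (with one nitrogen) is a single π system with 10 sp² atoms and 10 π electrons from ring double bonds. 10 = 4(2)+2, so the system is aromatic and both rings count as aromatic (quinoline).
The 8-membered ring has six sp³ carbons, so it is not fully conjugated — not aromatic (cyclooctene).
The fused 6/5-membered bicyclic (with one oxygen) is a single π system with 9 sp² atoms and 10 π electrons from ring double bonds plus a heteroatom lone pair. 10 = 4(2)+2, so the system is aromatic and both rings count as aromatic (benzofuran).
The fused 6/6-membered bicyclic (with one nitrogen) is a single π system with 10 sp² atoms and 10 π electrons from ring double bonds. 10 = 4(2)+2, so the system is aromatic and both rings count as aromatic (quinoline).
6 of the 8 rings are aromatic. Total: 6.

6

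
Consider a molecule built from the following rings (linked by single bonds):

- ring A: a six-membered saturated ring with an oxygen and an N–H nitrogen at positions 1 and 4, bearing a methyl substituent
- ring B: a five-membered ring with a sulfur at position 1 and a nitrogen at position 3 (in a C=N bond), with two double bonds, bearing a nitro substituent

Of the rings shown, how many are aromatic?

Ring A has only sp³ atoms, so it is not fully conjugated — not aromatic (morpholine).
Ring B has a continuous p-orbital overlap around the ring; 2 ring double bonds (4 π electrons) plus a heteroatom lone pair (2) give 6 π electrons. Since 6 = 4n+2 (n=1), ring B is aromatic (thiazole).
Aromatic: B. Total: 1.

1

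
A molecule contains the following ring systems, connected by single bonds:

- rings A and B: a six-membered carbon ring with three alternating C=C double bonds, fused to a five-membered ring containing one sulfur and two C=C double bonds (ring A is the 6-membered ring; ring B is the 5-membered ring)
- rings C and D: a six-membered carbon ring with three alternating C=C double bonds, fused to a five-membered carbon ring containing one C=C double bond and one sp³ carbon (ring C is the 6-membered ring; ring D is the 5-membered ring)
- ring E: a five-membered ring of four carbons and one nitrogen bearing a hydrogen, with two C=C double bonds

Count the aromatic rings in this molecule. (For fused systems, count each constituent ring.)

4

Rings A and B form a fused bicyclic system (with one sulfur) with 9 sp² atoms and 10 π electrons from ring double bonds plus a heteroatom lone pair. 10 = 4(2)+2, so the system is aromatic and both rings count as aromatic (benzothiophene).
Ring C has a continuous p-orbital overlap around the ring; 3 ring double bonds give 6 π electrons. That satisfies 4n+2 with n=1, so ring C is aromatic (benzene ring).
Ring D has one sp³ carbon, so it is not fully conjugated — not aromatic (cyclopentene ring).
Ring E is fully conjugated (every ring atom contributes a p orbital); 2 ring double bonds (4 π electrons) plus a heteroatom lone pair (2) give 6 π electrons. Since 6 = 4n+2 (n=1), ring E is aromatic (pyrrole).
Aromatic: A, B, C, E. Total: 4.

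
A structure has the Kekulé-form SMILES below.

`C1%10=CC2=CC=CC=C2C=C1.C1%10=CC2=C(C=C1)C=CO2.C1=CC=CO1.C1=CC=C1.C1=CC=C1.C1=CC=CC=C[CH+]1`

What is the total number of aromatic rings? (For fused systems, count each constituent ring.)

6

The SMILES encodes two fused six-membered carbon rings, each with three alternating C=C double bonds; a six-membered carbon ring with three alternating C=C double bonds, fused to a five-membered ring containing one oxygen and two C=C double bonds; a five-membered ring of four carbons and one oxygen, with two C=C double bonds; a four-membered carbon ring with two alternating C=C double bonds; a four-membered carbon ring with two alternating C=C double bonds; a seven-membered all-carbon ring bearing a positive charge on one carbon, with three C=C double bonds.
The fused 6/6-membered bicyclic is a single π system with 10 sp² atoms and 10 π electrons from ring double bonds. 10 = 4(2)+2, so the system is aromatic and both rings count as aromatic (naphthalene).
The fused 6/5-membered bicyclic (with one oxygen) is a single π system with 9 sp² atoms and 10 π electrons from ring double bonds plus a heteroatom lone pair. 10 = 4(2)+2, so the system is aromatic and both rings count as aromatic (benzofuran).
The 5-membered ring with one oxygen is planar and fully conjugated; 2 ring double bonds (4 π electrons) plus a heteroatom lone pair (2) give 6 π electrons. That satisfies 4n+2 with n=1, so it is aromatic (furan).
The 4-membered ring has only sp² ring atoms; a planar conformation would have a fully conjugated π system of 4 electrons. But 4 = 4(1), which is 4n not 4n+2, so it is not aromatic (cyclobutadiene) — cyclobutadiene is antiaromatic and distorts to a rectangle.
The second 4-membered ring has only sp² ring atoms; a planar conformation would have a fully conjugated π system of 4 electrons. But 4 = 4(1), which is 4n not 4n+2, so it is not aromatic (cyclobutadiene) — cyclobutadiene is antiaromatic and distorts to a rectangle.
The 7-membered ring is fully conjugated (every ring atom contributes a p orbital); 3 ring double bonds (6 π electrons) plus the carbocation's empty p orbital (0, but keeps the ring conjugated) give 6 π electrons. 6 = 4(1)+2, so it is aromatic (tropylium cation).
6 of the 8 rings are aromatic. Total: 6.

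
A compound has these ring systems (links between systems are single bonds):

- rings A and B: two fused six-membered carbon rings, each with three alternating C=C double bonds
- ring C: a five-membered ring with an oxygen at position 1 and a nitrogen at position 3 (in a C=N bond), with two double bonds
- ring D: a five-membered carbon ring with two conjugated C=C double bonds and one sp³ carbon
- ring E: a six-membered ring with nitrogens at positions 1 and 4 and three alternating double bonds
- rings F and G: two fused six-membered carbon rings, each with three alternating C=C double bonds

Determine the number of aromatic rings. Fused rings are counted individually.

6

Rings A and B form a fused bicyclic system with 10 sp² atoms and 10 π electrons from ring double bonds. 10 = 4(2)+2, so the system is aromatic and both rings count as aromatic (naphthalene).
Ring C is fully conjugated (every ring atom contributes a p orbital); 2 ring double bonds (4 π electrons) plus a heteroatom lone pair (2) give 6 π electrons. That satisfies 4n+2 with n=1, so ring C is aromatic (oxazole).
Ring D has one sp³ carbon, so it is not fully conjugated — not aromatic (cyclopentadiene).
Ring E is fully conjugated (every ring atom contributes a p orbital); 3 ring double bonds give 6 π electrons. Since 6 = 4n+2 (n=1), ring E is aromatic (pyrazine).
Rings F and G form a fused bicyclic system with 10 sp² atoms and 10 π electrons from ring double bonds. 10 = 4(2)+2, so the system is aromatic and both rings count as aromatic (naphthalene).
Aromatic: A, B, C, E, F, G. Total: 6.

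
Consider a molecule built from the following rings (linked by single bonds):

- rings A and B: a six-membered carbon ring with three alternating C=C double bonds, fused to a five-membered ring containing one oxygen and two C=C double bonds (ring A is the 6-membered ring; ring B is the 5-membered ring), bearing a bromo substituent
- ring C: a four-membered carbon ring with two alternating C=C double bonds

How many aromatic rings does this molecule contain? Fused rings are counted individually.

2

Rings A and B form a fused bicyclic system (with one oxygen) with 9 sp² atoms and 10 π electrons from ring double bonds plus a heteroatom lone pair. 10 = 4(2)+2, so the system is aromatic and both rings count as aromatic (benzofuran).
Ring C has only sp² ring atoms; a planar conformation would have a fully conjugated π system of 4 electrons. But 4 = 4(1), which is 4n not 4n+2, so ring C is not aromatic (cyclobutadiene) — cyclobutadiene is antiaromatic and distorts to a rectangle.
Aromatic: A, B. Total: 2.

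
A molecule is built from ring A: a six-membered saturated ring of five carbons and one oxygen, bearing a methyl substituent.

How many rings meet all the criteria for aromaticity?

Ring A has only sp³ atoms, so it is not fully conjugated — not aromatic (tetrahydropyran).

0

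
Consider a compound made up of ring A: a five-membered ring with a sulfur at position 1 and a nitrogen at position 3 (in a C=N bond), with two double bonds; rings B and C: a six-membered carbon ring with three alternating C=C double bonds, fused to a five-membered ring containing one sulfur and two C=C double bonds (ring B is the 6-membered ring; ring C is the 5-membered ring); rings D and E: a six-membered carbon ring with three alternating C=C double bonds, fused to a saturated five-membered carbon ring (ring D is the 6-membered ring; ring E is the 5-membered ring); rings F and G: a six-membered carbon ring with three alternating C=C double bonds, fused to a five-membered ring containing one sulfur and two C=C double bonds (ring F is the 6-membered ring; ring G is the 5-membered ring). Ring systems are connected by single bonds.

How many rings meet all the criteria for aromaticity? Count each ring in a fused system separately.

6

Ring A is fully conjugated (every ring atom contributes a p orbital); 2 ring double bonds (4 π electrons) plus a heteroatom lone pair (2) give 6 π electrons. That satisfies 4n+2 with n=1, so ring A is aromatic (thiazole).
Rings B and C form a fused bicyclic system (with one sulfur) with 9 sp² atoms and 10 π electrons from ring double bonds plus a heteroatom lone pair. 10 = 4(2)+2, so the system is aromatic and both rings count as aromatic (benzothiophene).
Ring D has a continuous p-orbital overlap around the ring; 3 ring double bonds give 6 π electrons. That satisfies 4n+2 with n=1, so ring D is aromatic (benzene ring).
Ring E has three sp³ carbons, so it is not fully conjugated — not aromatic (cyclopentane ring).
Rings F and G form a fused bicyclic system (with one sulfur) with 9 sp² atoms and 10 π electrons from ring double bonds plus a heteroatom lone pair. 10 = 4(2)+2, so the system is aromatic and both rings count as aromatic (benzothiophene).
Aromatic: A, B, C, D, F, G. Total: 6.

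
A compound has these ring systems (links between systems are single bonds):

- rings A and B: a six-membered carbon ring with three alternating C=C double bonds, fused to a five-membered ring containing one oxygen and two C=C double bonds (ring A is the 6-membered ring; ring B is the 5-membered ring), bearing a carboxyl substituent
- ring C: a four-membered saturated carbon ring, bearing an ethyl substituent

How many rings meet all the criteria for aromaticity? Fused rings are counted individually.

2

Rings A and B form a fused bicyclic system (with one oxygen) with 9 sp² atoms and 10 π electrons from ring double bonds plus a heteroatom lone pair. 10 = 4(2)+2, so the system is aromatic and both rings count as aromatic (benzofuran).
Ring C has only sp³ atoms, so it is not fully conjugated — not aromatic (cyclobutane).
Aromatic: A, B. Total: 2.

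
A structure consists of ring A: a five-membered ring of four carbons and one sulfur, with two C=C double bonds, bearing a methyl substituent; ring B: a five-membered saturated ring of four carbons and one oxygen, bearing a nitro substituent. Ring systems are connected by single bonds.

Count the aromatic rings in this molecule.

1

Ring A is planar and fully conjugated; 2 ring double bonds (4 π electrons) plus a heteroatom lone pair (2) give 6 π electrons. Since 6 = 4n+2 (n=1), ring A is aromatic (thiophene).
Ring B has only sp³ atoms, so it is not fully conjugated — not aromatic (tetrahydrofuran).
Aromatic: A. Total: 1.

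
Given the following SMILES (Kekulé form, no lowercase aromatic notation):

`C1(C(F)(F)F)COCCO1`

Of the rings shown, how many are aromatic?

The SMILES encodes a six-membered saturated ring with oxygens at positions 1 and 4.
The 6-membered ring with two oxygens (1,4) has only sp³ atoms, so it is not fully conjugated — not aromatic (1,4-dioxane).

0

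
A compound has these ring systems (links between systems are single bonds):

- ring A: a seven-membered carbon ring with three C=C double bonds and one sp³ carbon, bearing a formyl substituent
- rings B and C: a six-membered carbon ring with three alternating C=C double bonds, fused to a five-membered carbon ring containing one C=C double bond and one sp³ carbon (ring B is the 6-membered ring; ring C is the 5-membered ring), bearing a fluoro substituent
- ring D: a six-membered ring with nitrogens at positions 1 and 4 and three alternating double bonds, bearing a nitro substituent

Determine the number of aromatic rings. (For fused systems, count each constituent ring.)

Ring A has one sp³ carbon, so it is not fully conjugated — not aromatic (cycloheptatriene).
Ring B is planar and fully conjugated; 3 ring double bonds give 6 π electrons. Since 6 = 4n+2 (n=1), ring B is aromatic (benzene ring).
Ring C has one sp³ carbon, so it is not fully conjugated — not aromatic (cyclopentene ring).
Ring D is planar and fully conjugated; 3 ring double bonds give 6 π electrons. That satisfies 4n+2 with n=1, so ring D is aromatic (pyrazine).
Aromatic: B, D. Total: 2.

2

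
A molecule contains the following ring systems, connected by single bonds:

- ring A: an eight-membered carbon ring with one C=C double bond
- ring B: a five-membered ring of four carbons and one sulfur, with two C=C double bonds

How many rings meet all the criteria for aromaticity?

Ring A has six sp³ carbons, so it is not fully conjugated — not aromatic (cyclooctene).
Ring B is planar and fully conjugated; 2 ring double bonds (4 π electrons) plus a heteroatom lone pair (2) give 6 π electrons. Since 6 = 4n+2 (n=1), ring B is aromatic (thiophene).
Aromatic: B. Total: 1.

1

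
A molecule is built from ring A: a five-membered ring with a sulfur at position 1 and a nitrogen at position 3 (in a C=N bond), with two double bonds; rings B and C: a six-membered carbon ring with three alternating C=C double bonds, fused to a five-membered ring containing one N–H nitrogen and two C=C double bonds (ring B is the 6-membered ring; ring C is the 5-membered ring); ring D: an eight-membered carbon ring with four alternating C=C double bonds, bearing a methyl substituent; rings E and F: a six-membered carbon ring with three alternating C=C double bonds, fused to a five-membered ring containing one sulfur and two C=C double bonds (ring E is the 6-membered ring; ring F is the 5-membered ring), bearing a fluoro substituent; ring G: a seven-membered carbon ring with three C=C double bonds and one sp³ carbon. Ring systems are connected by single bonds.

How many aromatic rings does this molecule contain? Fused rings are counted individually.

5

Ring A is planar and fully conjugated; 2 ring double bonds (4 π electrons) plus a heteroatom lone pair (2) give 6 π electrons. 6 = 4(1)+2, so ring A is aromatic (thiazole).
Rings B and C form a fused bicyclic system (with one N–H) with 9 sp² atoms and 10 π electrons from ring double bonds plus a heteroatom lone pair. 10 = 4(2)+2, so the system is aromatic and both rings count as aromatic (indole).
Ring D has only sp² ring atoms; a planar conformation would have a fully conjugated π system of 8 electrons. But 8 = 4(2), which is 4n not 4n+2, so ring D is not aromatic (cyclooctatetraene) — cyclooctatetraene distorts into a non-planar tub to avoid antiaromaticity.
Rings E and F form a fused bicyclic system (with one sulfur) with 9 sp² atoms and 10 π electrons from ring double bonds plus a heteroatom lone pair. 10 = 4(2)+2, so the system is aromatic and both rings count as aromatic (benzothiophene).
Ring G has one sp³ carbon, so it is not fully conjugated — not aromatic (cycloheptatriene).
Aromatic: A, B, C, E, F. Total: 5.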